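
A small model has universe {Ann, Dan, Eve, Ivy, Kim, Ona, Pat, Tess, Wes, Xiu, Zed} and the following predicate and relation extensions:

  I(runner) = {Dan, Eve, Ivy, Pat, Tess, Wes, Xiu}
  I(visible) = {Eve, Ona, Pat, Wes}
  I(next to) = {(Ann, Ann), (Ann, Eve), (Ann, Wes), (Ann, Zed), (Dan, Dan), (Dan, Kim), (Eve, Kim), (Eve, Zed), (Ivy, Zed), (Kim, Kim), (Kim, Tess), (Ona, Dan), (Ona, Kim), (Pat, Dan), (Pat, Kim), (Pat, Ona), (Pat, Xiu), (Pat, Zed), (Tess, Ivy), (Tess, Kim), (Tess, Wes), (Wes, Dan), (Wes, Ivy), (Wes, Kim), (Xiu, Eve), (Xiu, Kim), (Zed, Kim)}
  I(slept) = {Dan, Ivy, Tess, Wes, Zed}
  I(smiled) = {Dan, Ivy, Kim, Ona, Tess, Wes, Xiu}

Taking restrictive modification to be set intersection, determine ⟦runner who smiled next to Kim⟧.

⟦who smiled⟧ = ⟦smiled⟧ = {Dan, Ivy, Kim, Ona, Tess, Wes, Xiu}
⟦next to Kim⟧ = {x : ⟨x, Kim⟩ ∈ ⟦next to⟧} = {Dan, Eve, Kim, Ona, Pat, Tess, Wes, Xiu, Zed}
⟦runner⟧ = {Dan, Eve, Ivy, Pat, Tess, Wes, Xiu}
… ∩ ⟦who smiled⟧ = {Dan, Eve, Ivy, Pat, Tess, Wes, Xiu} ∩ {Dan, Ivy, Kim, Ona, Tess, Wes, Xiu} = {Dan, Ivy, Tess, Wes, Xiu}
… ∩ ⟦next to Kim⟧ = {Dan, Ivy, Tess, Wes, Xiu} ∩ {Dan, Eve, Kim, Ona, Pat, Tess, Wes, Xiu, Zed} = {Dan, Tess, Wes, Xiu}
So ⟦runner who smiled next to Kim⟧ = {Dan, Tess, Wes, Xiu}.

{Dan, Tess, Wes, Xiu}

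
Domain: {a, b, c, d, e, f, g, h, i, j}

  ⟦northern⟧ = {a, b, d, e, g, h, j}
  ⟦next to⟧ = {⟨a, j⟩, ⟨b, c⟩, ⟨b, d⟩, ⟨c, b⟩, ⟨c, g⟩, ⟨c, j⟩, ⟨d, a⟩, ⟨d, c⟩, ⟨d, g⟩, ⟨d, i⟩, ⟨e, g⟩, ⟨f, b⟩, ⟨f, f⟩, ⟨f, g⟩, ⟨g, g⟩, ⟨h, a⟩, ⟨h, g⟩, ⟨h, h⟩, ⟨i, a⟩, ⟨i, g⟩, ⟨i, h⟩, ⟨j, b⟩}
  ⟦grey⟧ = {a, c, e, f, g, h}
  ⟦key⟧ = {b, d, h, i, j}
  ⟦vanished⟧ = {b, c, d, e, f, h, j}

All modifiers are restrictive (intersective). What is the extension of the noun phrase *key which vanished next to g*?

⟦which vanished⟧ = ⟦vanished⟧ = {b, c, d, e, f, h, j}
⟦next to g⟧ = {x : ⟨x, g⟩ ∈ ⟦next to⟧} = {c, d, e, f, g, h, i}
⟦key⟧ = {b, d, h, i, j}
… ∩ ⟦which vanished⟧ = {b, d, h, i, j} ∩ {b, c, d, e, f, h, j} = {b, d, h, j}
… ∩ ⟦next to g⟧ = {b, d, h, j} ∩ {c, d, e, f, g, h, i} = {d, h}
So ⟦key which vanished next to g⟧ = {d, h}.

{d, h}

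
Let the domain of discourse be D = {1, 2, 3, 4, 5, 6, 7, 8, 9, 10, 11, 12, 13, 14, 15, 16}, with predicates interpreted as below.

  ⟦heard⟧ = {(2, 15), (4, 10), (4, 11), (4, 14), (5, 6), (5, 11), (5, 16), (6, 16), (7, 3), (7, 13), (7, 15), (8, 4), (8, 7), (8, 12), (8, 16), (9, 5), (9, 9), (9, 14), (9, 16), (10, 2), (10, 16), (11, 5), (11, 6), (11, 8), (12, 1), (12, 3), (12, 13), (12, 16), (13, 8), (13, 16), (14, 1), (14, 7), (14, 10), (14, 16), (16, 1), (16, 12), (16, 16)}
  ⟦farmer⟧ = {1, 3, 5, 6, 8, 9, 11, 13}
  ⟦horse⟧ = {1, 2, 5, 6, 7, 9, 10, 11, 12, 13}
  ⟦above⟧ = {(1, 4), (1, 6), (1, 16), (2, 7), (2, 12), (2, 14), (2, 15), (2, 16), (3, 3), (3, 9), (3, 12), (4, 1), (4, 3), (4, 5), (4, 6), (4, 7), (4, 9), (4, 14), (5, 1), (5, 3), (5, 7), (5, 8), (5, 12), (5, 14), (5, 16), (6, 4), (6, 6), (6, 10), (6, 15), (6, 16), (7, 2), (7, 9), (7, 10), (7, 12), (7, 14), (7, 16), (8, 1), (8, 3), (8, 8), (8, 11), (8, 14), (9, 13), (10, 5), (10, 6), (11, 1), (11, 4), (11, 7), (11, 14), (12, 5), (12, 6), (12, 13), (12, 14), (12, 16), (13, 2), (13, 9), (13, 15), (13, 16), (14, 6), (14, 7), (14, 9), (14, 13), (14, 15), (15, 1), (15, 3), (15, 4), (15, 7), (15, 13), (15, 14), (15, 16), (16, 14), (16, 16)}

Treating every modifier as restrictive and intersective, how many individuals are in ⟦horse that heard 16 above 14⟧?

2

⟦that heard 16⟧ = {x : ⟨x, 16⟩ ∈ ⟦heard⟧} = {5, 6, 8, 9, 10, 12, 13, 14, 16}
⟦above 14⟧ = {x : ⟨x, 14⟩ ∈ ⟦above⟧} = {2, 4, 5, 7, 8, 11, 12, 15, 16}
⟦horse⟧ = {1, 2, 5, 6, 7, 9, 10, 11, 12, 13}
… ∩ ⟦that heard 16⟧ = {1, 2, 5, 6, 7, 9, 10, 11, 12, 13} ∩ {5, 6, 8, 9, 10, 12, 13, 14, 16} = {5, 6, 9, 10, 12, 13}
… ∩ ⟦above 14⟧ = {5, 6, 9, 10, 12, 13} ∩ {2, 4, 5, 7, 8, 11, 12, 15, 16} = {5, 12}
⟦horse that heard 16 above 14⟧ = {5, 12}, so the cardinality is 2.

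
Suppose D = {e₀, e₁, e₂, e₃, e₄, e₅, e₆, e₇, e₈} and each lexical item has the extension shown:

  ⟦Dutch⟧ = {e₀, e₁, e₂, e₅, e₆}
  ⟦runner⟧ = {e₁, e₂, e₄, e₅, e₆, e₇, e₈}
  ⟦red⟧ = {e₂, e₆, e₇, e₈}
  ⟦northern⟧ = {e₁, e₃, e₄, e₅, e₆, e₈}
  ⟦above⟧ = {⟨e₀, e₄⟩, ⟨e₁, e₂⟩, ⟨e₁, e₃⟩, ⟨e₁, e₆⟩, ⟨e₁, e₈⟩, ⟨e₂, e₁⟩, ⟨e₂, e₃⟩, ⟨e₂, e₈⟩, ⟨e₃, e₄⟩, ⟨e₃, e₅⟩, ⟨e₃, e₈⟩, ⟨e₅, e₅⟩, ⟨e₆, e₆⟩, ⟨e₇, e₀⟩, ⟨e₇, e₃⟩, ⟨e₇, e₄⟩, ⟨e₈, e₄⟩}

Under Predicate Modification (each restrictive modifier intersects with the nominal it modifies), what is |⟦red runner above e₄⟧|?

2

⟦above e₄⟧ = {x : ⟨x, e₄⟩ ∈ ⟦above⟧} = {e₀, e₃, e₇, e₈}
⟦runner⟧ = {e₁, e₂, e₄, e₅, e₆, e₇, e₈}
… ∩ ⟦above e₄⟧ = {e₁, e₂, e₄, e₅, e₆, e₇, e₈} ∩ {e₀, e₃, e₇, e₈} = {e₇, e₈}
… ∩ ⟦red⟧ = {e₇, e₈} ∩ {e₂, e₆, e₇, e₈} = {e₇, e₈}
⟦red runner above e₄⟧ = {e₇, e₈}, so the cardinality is 2.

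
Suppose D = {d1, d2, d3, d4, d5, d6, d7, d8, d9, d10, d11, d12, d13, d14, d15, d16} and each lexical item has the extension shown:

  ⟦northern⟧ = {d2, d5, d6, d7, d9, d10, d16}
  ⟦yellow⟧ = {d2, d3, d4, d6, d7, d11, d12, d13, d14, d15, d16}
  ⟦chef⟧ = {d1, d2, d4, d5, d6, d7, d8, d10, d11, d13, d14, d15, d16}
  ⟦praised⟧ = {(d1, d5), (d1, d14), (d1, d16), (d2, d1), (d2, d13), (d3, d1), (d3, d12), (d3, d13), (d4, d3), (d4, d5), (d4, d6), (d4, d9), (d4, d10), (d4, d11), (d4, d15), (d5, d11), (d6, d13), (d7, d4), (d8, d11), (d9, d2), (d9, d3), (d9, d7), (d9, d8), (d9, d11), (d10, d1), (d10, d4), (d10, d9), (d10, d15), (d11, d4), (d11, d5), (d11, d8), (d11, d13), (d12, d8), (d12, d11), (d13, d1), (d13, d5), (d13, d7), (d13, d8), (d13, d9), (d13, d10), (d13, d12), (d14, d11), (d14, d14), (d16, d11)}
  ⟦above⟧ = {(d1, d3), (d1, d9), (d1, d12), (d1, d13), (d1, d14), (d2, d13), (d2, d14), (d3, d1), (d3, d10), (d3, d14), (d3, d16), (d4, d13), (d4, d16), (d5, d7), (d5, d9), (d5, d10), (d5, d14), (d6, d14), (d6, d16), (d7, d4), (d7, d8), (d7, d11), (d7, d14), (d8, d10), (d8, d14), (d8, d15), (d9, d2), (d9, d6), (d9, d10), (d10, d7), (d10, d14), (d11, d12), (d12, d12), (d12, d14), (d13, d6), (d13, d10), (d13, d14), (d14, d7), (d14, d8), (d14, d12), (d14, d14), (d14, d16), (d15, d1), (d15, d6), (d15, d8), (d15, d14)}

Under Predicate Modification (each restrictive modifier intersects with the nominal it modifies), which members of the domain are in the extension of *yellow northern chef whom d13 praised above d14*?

{d7}

⟦whom d13 praised⟧ = {x : ⟨d13, x⟩ ∈ ⟦praised⟧} = {d1, d5, d7, d8, d9, d10, d12}
⟦above d14⟧ = {x : ⟨x, d14⟩ ∈ ⟦above⟧} = {d1, d2, d3, d5, d6, d7, d8, d10, d12, d13, d14, d15}
⟦chef⟧ = {d1, d2, d4, d5, d6, d7, d8, d10, d11, d13, d14, d15, d16}
… ∩ ⟦whom d13 praised⟧ = {d1, d2, d4, d5, d6, d7, d8, d10, d11, d13, d14, d15, d16} ∩ {d1, d5, d7, d8, d9, d10, d12} = {d1, d5, d7, d8, d10}
… ∩ ⟦above d14⟧ = {d1, d5, d7, d8, d10} ∩ {d1, d2, d3, d5, d6, d7, d8, d10, d12, d13, d14, d15} = {d1, d5, d7, d8, d10}
… ∩ ⟦yellow⟧ = {d1, d5, d7, d8, d10} ∩ {d2, d3, d4, d6, d7, d11, d12, d13, d14, d15, d16} = {d7}
… ∩ ⟦northern⟧ = {d7} ∩ {d2, d5, d6, d7, d9, d10, d16} = {d7}
So ⟦yellow northern chef whom d13 praised above d14⟧ = {d7}.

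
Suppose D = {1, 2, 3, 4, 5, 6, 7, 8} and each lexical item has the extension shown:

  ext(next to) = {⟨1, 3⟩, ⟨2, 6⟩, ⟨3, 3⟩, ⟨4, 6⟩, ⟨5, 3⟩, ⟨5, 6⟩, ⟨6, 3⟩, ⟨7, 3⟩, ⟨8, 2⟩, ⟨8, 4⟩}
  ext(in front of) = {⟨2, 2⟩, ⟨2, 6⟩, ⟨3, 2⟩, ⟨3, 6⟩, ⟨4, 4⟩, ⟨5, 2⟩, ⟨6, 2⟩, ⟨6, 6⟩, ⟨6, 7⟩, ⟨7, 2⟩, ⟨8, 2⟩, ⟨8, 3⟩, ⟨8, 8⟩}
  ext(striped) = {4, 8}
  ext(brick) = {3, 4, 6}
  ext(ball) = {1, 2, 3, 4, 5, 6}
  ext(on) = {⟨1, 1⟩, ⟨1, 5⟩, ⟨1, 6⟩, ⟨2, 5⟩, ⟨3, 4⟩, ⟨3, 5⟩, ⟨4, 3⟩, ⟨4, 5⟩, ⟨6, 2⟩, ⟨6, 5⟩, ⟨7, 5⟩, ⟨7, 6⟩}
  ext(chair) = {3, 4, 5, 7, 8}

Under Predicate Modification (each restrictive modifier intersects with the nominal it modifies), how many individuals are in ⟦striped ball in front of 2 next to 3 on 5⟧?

⟦in front of 2⟧ = {x : ⟨x, 2⟩ ∈ ⟦in front of⟧} = {2, 3, 5, 6, 7, 8}
⟦next to 3⟧ = {x : ⟨x, 3⟩ ∈ ⟦next to⟧} = {1, 3, 5, 6, 7}
⟦on 5⟧ = {x : ⟨x, 5⟩ ∈ ⟦on⟧} = {1, 2, 3, 4, 6, 7}
⟦ball⟧ = {1, 2, 3, 4, 5, 6}
… ∩ ⟦in front of 2⟧ = {1, 2, 3, 4, 5, 6} ∩ {2, 3, 5, 6, 7, 8} = {2, 3, 5, 6}
… ∩ ⟦next to 3⟧ = {2, 3, 5, 6} ∩ {1, 3, 5, 6, 7} = {3, 5, 6}
… ∩ ⟦on 5⟧ = {3, 5, 6} ∩ {1, 2, 3, 4, 6, 7} = {3, 6}
… ∩ ⟦striped⟧ = {3, 6} ∩ {4, 8} = ∅
⟦striped ball in front of 2 next to 3 on 5⟧ = ∅, so the cardinality is 0.

0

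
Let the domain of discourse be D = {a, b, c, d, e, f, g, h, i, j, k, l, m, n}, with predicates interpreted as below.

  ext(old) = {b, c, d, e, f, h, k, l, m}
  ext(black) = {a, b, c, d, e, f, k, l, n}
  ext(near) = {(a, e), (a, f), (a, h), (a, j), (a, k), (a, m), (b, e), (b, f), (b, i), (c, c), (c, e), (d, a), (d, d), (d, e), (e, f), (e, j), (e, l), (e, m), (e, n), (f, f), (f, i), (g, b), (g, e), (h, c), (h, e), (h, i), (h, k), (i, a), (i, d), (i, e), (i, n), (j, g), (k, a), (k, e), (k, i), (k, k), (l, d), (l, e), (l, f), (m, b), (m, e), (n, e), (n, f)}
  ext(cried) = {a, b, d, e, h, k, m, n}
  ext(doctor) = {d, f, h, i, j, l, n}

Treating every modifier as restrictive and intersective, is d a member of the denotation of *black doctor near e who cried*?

⟦near e⟧ = {x : ⟨x, e⟩ ∈ ⟦near⟧} = {a, b, c, d, g, h, i, k, l, m, n}
⟦who cried⟧ = ⟦cried⟧ = {a, b, d, e, h, k, m, n}
⟦doctor⟧ = {d, f, h, i, j, l, n}
… ∩ ⟦near e⟧ = {d, f, h, i, j, l, n} ∩ {a, b, c, d, g, h, i, k, l, m, n} = {d, h, i, l, n}
… ∩ ⟦who cried⟧ = {d, h, i, l, n} ∩ {a, b, d, e, h, k, m, n} = {d, h, n}
… ∩ ⟦black⟧ = {d, h, n} ∩ {a, b, c, d, e, f, k, l, n} = {d, n}
⟦black doctor near e who cried⟧ = {d, n}; d ∈ this set.

yes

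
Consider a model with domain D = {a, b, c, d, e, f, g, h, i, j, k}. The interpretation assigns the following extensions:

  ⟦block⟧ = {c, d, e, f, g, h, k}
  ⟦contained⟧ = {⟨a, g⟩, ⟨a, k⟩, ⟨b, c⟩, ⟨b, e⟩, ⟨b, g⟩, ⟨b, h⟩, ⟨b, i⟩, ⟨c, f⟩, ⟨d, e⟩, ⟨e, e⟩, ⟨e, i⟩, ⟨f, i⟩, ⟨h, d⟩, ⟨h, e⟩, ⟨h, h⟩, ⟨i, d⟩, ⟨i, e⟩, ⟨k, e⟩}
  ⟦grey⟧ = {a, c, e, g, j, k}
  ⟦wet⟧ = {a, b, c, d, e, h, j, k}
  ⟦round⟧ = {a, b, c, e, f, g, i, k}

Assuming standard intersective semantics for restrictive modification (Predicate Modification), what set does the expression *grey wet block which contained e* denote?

⟦which contained e⟧ = {x : ⟨x, e⟩ ∈ ⟦contained⟧} = {b, d, e, h, i, k}
⟦block⟧ = {c, d, e, f, g, h, k}
… ∩ ⟦which contained e⟧ = {c, d, e, f, g, h, k} ∩ {b, d, e, h, i, k} = {d, e, h, k}
… ∩ ⟦grey⟧ = {d, e, h, k} ∩ {a, c, e, g, j, k} = {e, k}
… ∩ ⟦wet⟧ = {e, k} ∩ {a, b, c, d, e, h, j, k} = {e, k}
So ⟦grey wet block which contained e⟧ = {e, k}.

{e, k}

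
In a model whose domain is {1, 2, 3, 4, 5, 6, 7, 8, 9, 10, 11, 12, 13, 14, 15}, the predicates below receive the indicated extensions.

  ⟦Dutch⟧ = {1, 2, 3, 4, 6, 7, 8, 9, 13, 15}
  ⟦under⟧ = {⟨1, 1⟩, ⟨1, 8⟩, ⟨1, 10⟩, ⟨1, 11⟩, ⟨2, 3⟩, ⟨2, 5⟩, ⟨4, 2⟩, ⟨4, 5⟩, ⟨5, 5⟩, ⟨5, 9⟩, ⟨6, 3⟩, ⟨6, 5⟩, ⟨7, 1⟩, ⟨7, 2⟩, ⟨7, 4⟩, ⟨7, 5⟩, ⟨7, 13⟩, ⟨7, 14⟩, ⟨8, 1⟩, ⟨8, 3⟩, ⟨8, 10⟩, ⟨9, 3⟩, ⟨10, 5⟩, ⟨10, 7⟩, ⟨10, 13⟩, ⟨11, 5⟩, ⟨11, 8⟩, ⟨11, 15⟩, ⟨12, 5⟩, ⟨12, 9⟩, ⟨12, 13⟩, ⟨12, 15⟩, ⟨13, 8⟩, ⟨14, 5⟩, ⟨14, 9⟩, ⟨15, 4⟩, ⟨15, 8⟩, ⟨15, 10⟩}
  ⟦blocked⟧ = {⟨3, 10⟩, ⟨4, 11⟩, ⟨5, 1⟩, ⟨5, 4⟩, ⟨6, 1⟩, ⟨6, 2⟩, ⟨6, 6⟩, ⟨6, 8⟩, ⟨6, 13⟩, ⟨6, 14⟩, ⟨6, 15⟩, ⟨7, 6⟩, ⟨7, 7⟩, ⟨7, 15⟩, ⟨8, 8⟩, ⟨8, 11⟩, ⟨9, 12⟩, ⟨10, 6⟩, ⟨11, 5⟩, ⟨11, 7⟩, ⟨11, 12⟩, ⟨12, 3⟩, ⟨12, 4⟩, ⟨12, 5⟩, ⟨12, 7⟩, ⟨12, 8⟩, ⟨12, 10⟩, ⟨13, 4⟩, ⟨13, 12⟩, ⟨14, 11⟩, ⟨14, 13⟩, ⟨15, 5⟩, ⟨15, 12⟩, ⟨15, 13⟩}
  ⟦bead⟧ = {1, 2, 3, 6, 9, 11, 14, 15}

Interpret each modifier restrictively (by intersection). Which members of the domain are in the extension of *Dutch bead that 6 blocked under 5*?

{2, 6}

⟦that 6 blocked⟧ = {x : ⟨6, x⟩ ∈ ⟦blocked⟧} = {1, 2, 6, 8, 13, 14, 15}
⟦under 5⟧ = {x : ⟨x, 5⟩ ∈ ⟦under⟧} = {2, 4, 5, 6, 7, 10, 11, 12, 14}
⟦bead⟧ = {1, 2, 3, 6, 9, 11, 14, 15}
… ∩ ⟦that 6 blocked⟧ = {1, 2, 3, 6, 9, 11, 14, 15} ∩ {1, 2, 6, 8, 13, 14, 15} = {1, 2, 6, 14, 15}
… ∩ ⟦under 5⟧ = {1, 2, 6, 14, 15} ∩ {2, 4, 5, 6, 7, 10, 11, 12, 14} = {2, 6, 14}
… ∩ ⟦Dutch⟧ = {2, 6, 14} ∩ {1, 2, 3, 4, 6, 7, 8, 9, 13, 15} = {2, 6}
So ⟦Dutch bead that 6 blocked under 5⟧ = {2, 6}.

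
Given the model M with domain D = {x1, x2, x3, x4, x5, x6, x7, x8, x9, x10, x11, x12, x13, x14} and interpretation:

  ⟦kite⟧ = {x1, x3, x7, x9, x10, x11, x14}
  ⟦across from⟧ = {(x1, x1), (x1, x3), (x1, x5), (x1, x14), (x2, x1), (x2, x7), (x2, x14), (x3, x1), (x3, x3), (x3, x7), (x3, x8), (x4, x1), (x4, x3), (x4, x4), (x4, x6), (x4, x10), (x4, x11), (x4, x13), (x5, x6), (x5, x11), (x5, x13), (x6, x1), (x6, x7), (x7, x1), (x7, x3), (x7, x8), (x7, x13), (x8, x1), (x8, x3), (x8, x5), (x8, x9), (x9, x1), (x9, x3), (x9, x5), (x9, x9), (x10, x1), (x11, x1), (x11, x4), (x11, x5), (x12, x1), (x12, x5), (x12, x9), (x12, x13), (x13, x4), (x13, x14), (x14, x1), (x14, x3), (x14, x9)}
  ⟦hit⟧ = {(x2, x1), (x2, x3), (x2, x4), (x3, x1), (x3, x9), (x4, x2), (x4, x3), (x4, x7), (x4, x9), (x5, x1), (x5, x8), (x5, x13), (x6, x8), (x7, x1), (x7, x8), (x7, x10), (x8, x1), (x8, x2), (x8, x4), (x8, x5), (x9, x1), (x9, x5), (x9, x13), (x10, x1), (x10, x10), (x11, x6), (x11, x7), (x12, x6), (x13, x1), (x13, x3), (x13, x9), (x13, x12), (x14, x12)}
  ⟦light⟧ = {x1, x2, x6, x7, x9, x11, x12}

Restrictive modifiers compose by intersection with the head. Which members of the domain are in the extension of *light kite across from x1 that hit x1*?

{x7, x9}

⟦across from x1⟧ = {x : ⟨x, x1⟩ ∈ ⟦across from⟧} = {x1, x2, x3, x4, x6, x7, x8, x9, x10, x11, x12, x14}
⟦that hit x1⟧ = {x : ⟨x, x1⟩ ∈ ⟦hit⟧} = {x2, x3, x5, x7, x8, x9, x10, x13}
⟦kite⟧ = {x1, x3, x7, x9, x10, x11, x14}
… ∩ ⟦across from x1⟧ = {x1, x3, x7, x9, x10, x11, x14} ∩ {x1, x2, x3, x4, x6, x7, x8, x9, x10, x11, x12, x14} = {x1, x3, x7, x9, x10, x11, x14}
… ∩ ⟦that hit x1⟧ = {x1, x3, x7, x9, x10, x11, x14} ∩ {x2, x3, x5, x7, x8, x9, x10, x13} = {x3, x7, x9, x10}
… ∩ ⟦light⟧ = {x3, x7, x9, x10} ∩ {x1, x2, x6, x7, x9, x11, x12} = {x7, x9}
So ⟦light kite across from x1 that hit x1⟧ = {x7, x9}.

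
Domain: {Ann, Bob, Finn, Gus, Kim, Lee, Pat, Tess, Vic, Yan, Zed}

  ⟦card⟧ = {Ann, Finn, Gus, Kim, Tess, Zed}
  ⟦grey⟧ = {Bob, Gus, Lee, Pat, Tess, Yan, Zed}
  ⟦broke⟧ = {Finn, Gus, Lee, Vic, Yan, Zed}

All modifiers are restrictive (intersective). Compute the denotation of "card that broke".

⟦that broke⟧ = ⟦broke⟧ = {Finn, Gus, Lee, Vic, Yan, Zed}
⟦card⟧ = {Ann, Finn, Gus, Kim, Tess, Zed}
… ∩ ⟦that broke⟧ = {Ann, Finn, Gus, Kim, Tess, Zed} ∩ {Finn, Gus, Lee, Vic, Yan, Zed} = {Finn, Gus, Zed}
So ⟦card that broke⟧ = {Finn, Gus, Zed}.

{Finn, Gus, Zed}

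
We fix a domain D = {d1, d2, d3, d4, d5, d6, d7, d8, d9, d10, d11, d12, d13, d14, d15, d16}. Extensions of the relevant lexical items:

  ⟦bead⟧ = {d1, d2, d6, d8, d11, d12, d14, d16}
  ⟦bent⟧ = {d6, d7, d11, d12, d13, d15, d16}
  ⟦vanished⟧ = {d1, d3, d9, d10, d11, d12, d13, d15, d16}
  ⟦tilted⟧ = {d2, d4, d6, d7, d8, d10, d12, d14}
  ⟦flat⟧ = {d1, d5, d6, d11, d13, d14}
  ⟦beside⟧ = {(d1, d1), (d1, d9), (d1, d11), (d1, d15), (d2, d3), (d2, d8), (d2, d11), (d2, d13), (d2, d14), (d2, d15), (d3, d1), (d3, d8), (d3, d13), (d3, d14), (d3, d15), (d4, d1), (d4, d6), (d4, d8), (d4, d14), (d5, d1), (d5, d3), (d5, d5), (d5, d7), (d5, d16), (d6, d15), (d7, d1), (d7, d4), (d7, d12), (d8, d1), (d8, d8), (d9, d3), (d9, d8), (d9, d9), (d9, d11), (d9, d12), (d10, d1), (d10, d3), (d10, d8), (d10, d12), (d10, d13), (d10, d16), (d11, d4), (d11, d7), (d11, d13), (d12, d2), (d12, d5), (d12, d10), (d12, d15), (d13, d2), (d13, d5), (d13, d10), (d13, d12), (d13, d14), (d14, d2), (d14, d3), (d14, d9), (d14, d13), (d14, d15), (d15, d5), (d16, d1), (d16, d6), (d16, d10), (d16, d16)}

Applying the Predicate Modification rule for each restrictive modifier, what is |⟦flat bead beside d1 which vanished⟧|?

1

⟦beside d1⟧ = {x : ⟨x, d1⟩ ∈ ⟦beside⟧} = {d1, d3, d4, d5, d7, d8, d10, d16}
⟦which vanished⟧ = ⟦vanished⟧ = {d1, d3, d9, d10, d11, d12, d13, d15, d16}
⟦bead⟧ = {d1, d2, d6, d8, d11, d12, d14, d16}
… ∩ ⟦beside d1⟧ = {d1, d2, d6, d8, d11, d12, d14, d16} ∩ {d1, d3, d4, d5, d7, d8, d10, d16} = {d1, d8, d16}
… ∩ ⟦which vanished⟧ = {d1, d8, d16} ∩ {d1, d3, d9, d10, d11, d12, d13, d15, d16} = {d1, d16}
… ∩ ⟦flat⟧ = {d1, d16} ∩ {d1, d5, d6, d11, d13, d14} = {d1}
⟦flat bead beside d1 which vanished⟧ = {d1}, so the cardinality is 1.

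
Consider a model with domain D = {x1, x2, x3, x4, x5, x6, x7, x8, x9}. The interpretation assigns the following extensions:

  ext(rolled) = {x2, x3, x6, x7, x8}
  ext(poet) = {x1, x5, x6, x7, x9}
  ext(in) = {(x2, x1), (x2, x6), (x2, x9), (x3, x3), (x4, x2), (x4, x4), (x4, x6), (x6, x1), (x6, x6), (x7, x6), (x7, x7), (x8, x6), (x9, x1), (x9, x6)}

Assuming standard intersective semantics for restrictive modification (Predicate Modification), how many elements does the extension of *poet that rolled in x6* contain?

⟦that rolled⟧ = ⟦rolled⟧ = {x2, x3, x6, x7, x8}
⟦in x6⟧ = {x : ⟨x, x6⟩ ∈ ⟦in⟧} = {x2, x4, x6, x7, x8, x9}
⟦poet⟧ = {x1, x5, x6, x7, x9}
… ∩ ⟦that rolled⟧ = {x1, x5, x6, x7, x9} ∩ {x2, x3, x6, x7, x8} = {x6, x7}
… ∩ ⟦in x6⟧ = {x6, x7} ∩ {x2, x4, x6, x7, x8, x9} = {x6, x7}
⟦poet that rolled in x6⟧ = {x6, x7}, so the cardinality is 2.

2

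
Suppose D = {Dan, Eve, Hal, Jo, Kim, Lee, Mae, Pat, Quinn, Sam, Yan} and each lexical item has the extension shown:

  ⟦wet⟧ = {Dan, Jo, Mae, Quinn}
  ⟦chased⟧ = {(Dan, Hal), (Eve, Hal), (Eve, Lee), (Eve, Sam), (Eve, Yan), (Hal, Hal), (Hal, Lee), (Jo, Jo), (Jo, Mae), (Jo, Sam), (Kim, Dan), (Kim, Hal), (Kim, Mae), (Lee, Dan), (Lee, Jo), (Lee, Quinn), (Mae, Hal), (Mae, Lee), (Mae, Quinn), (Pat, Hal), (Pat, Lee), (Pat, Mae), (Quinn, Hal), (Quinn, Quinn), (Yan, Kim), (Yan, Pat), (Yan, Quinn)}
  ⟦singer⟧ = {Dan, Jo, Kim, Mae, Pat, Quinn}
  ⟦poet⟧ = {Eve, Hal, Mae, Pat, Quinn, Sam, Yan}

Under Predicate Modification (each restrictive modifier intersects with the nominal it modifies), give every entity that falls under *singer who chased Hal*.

⟦who chased Hal⟧ = {x : ⟨x, Hal⟩ ∈ ⟦chased⟧} = {Dan, Eve, Hal, Kim, Mae, Pat, Quinn}
⟦singer⟧ = {Dan, Jo, Kim, Mae, Pat, Quinn}
… ∩ ⟦who chased Hal⟧ = {Dan, Jo, Kim, Mae, Pat, Quinn} ∩ {Dan, Eve, Hal, Kim, Mae, Pat, Quinn} = {Dan, Kim, Mae, Pat, Quinn}
So ⟦singer who chased Hal⟧ = {Dan, Kim, Mae, Pat, Quinn}.

{Dan, Kim, Mae, Pat, Quinn}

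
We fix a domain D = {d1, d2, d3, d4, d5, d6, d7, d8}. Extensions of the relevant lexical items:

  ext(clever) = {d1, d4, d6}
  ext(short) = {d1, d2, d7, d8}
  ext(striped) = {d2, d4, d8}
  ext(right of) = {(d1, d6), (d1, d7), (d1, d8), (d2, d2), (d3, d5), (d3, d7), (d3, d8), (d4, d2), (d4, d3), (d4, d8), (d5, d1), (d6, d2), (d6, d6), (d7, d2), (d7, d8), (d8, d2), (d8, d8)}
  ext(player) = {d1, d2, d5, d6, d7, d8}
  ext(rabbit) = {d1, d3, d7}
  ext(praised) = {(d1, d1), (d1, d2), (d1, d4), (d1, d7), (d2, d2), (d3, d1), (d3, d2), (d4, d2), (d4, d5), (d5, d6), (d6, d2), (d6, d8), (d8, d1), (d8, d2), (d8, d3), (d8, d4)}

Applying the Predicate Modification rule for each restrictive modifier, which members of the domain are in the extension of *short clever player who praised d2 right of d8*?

{d1}

⟦who praised d2⟧ = {x : ⟨x, d2⟩ ∈ ⟦praised⟧} = {d1, d2, d3, d4, d6, d8}
⟦right of d8⟧ = {x : ⟨x, d8⟩ ∈ ⟦right of⟧} = {d1, d3, d4, d7, d8}
⟦player⟧ = {d1, d2, d5, d6, d7, d8}
… ∩ ⟦who praised d2⟧ = {d1, d2, d5, d6, d7, d8} ∩ {d1, d2, d3, d4, d6, d8} = {d1, d2, d6, d8}
… ∩ ⟦right of d8⟧ = {d1, d2, d6, d8} ∩ {d1, d3, d4, d7, d8} = {d1, d8}
… ∩ ⟦short⟧ = {d1, d8} ∩ {d1, d2, d7, d8} = {d1, d8}
… ∩ ⟦clever⟧ = {d1, d8} ∩ {d1, d4, d6} = {d1}
So ⟦short clever player who praised d2 right of d8⟧ = {d1}.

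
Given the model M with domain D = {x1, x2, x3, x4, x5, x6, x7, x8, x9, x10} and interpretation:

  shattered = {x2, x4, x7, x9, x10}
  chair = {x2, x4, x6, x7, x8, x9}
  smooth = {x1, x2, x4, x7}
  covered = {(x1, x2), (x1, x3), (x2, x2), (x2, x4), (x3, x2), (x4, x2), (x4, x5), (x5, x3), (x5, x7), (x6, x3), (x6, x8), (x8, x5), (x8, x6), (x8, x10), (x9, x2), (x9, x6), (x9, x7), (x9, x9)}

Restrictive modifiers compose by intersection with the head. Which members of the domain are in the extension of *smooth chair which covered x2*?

⟦which covered x2⟧ = {x : ⟨x, x2⟩ ∈ ⟦covered⟧} = {x1, x2, x3, x4, x9}
⟦chair⟧ = {x2, x4, x6, x7, x8, x9}
… ∩ ⟦which covered x2⟧ = {x2, x4, x6, x7, x8, x9} ∩ {x1, x2, x3, x4, x9} = {x2, x4, x9}
… ∩ ⟦smooth⟧ = {x2, x4, x9} ∩ {x1, x2, x4, x7} = {x2, x4}
So ⟦smooth chair which covered x2⟧ = {x2, x4}.

{x2, x4}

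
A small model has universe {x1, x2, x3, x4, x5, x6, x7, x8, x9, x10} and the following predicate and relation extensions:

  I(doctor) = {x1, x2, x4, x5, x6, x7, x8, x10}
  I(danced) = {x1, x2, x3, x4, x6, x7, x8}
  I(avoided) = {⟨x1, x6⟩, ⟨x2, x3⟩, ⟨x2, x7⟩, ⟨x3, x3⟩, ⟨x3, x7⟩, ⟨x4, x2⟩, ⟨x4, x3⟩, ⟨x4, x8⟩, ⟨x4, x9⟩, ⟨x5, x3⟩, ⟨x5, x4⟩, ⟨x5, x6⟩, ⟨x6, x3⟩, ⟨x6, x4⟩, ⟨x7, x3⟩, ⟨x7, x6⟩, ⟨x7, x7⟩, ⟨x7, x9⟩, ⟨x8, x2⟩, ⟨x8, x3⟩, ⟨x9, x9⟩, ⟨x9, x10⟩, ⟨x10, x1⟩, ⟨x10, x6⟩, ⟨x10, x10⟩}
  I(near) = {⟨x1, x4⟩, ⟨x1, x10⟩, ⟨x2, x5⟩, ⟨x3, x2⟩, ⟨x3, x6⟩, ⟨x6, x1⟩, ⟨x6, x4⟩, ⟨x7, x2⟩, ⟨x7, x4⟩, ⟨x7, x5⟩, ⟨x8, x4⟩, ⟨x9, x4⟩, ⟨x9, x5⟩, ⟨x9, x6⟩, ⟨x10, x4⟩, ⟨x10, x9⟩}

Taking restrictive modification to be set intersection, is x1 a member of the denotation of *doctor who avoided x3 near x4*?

⟦who avoided x3⟧ = {x : ⟨x, x3⟩ ∈ ⟦avoided⟧} = {x2, x3, x4, x5, x6, x7, x8}
⟦near x4⟧ = {x : ⟨x, x4⟩ ∈ ⟦near⟧} = {x1, x6, x7, x8, x9, x10}
⟦doctor⟧ = {x1, x2, x4, x5, x6, x7, x8, x10}
… ∩ ⟦who avoided x3⟧ = {x1, x2, x4, x5, x6, x7, x8, x10} ∩ {x2, x3, x4, x5, x6, x7, x8} = {x2, x4, x5, x6, x7, x8}
… ∩ ⟦near x4⟧ = {x2, x4, x5, x6, x7, x8} ∩ {x1, x6, x7, x8, x9, x10} = {x6, x7, x8}
⟦doctor who avoided x3 near x4⟧ = {x6, x7, x8}; x1 ∉ this set.

no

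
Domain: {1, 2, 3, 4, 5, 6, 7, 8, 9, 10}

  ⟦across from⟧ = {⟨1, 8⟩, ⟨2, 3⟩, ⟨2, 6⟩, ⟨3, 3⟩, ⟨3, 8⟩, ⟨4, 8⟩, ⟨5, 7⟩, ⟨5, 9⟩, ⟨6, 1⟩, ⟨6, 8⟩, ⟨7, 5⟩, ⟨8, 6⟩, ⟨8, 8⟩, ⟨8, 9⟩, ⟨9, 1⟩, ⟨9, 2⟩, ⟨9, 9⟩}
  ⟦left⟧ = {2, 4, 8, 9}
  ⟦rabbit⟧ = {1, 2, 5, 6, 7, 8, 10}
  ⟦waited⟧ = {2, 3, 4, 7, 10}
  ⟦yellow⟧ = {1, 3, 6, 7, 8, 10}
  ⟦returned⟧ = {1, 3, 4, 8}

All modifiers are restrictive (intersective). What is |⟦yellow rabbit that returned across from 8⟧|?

⟦that returned⟧ = ⟦returned⟧ = {1, 3, 4, 8}
⟦across from 8⟧ = {x : ⟨x, 8⟩ ∈ ⟦across from⟧} = {1, 3, 4, 6, 8}
⟦rabbit⟧ = {1, 2, 5, 6, 7, 8, 10}
… ∩ ⟦that returned⟧ = {1, 2, 5, 6, 7, 8, 10} ∩ {1, 3, 4, 8} = {1, 8}
… ∩ ⟦across from 8⟧ = {1, 8} ∩ {1, 3, 4, 6, 8} = {1, 8}
… ∩ ⟦yellow⟧ = {1, 8} ∩ {1, 3, 6, 7, 8, 10} = {1, 8}
⟦yellow rabbit that returned across from 8⟧ = {1, 8}, so the cardinality is 2.

2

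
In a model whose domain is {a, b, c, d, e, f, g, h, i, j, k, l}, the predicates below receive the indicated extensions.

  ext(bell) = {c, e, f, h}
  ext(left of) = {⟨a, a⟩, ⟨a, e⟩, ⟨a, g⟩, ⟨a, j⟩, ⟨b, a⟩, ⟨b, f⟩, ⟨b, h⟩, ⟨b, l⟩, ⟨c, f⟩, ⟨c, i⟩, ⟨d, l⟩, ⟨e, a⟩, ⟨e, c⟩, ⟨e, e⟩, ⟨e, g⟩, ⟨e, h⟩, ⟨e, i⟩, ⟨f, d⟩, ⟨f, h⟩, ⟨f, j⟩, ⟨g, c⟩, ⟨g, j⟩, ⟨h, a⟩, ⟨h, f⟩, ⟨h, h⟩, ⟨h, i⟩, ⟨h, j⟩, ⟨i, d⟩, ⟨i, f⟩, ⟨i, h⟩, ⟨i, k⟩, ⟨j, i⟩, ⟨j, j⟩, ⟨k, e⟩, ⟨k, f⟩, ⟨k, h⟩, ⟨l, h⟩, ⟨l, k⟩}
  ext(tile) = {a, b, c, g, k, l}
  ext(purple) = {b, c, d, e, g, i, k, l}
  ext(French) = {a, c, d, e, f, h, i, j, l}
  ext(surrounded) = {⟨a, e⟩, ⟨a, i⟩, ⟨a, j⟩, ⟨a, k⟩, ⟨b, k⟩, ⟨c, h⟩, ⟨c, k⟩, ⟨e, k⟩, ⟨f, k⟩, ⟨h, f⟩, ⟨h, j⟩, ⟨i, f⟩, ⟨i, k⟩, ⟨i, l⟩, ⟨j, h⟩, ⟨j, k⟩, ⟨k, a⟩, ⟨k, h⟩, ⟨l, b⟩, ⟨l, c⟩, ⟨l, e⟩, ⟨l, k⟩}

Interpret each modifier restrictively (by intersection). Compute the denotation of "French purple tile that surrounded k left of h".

{l}

⟦that surrounded k⟧ = {x : ⟨x, k⟩ ∈ ⟦surrounded⟧} = {a, b, c, e, f, i, j, l}
⟦left of h⟧ = {x : ⟨x, h⟩ ∈ ⟦left of⟧} = {b, e, f, h, i, k, l}
⟦tile⟧ = {a, b, c, g, k, l}
… ∩ ⟦that surrounded k⟧ = {a, b, c, g, k, l} ∩ {a, b, c, e, f, i, j, l} = {a, b, c, l}
… ∩ ⟦left of h⟧ = {a, b, c, l} ∩ {b, e, f, h, i, k, l} = {b, l}
… ∩ ⟦French⟧ = {b, l} ∩ {a, c, d, e, f, h, i, j, l} = {l}
… ∩ ⟦purple⟧ = {l} ∩ {b, c, d, e, g, i, k, l} = {l}
So ⟦French purple tile that surrounded k left of h⟧ = {l}.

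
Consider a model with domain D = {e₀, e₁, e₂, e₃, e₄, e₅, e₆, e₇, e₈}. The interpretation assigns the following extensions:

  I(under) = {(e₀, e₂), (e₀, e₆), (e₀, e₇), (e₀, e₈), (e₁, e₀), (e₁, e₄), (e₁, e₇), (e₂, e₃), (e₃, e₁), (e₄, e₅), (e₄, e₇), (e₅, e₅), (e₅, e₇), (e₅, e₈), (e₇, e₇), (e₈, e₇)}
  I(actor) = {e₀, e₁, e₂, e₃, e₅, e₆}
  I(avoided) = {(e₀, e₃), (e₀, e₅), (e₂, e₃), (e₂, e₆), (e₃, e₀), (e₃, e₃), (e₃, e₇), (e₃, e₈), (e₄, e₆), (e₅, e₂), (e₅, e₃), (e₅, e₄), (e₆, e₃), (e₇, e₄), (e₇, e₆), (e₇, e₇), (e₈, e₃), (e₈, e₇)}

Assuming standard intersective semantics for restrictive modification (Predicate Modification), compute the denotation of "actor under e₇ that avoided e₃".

{e₀, e₅}

⟦under e₇⟧ = {x : ⟨x, e₇⟩ ∈ ⟦under⟧} = {e₀, e₁, e₄, e₅, e₇, e₈}
⟦that avoided e₃⟧ = {x : ⟨x, e₃⟩ ∈ ⟦avoided⟧} = {e₀, e₂, e₃, e₅, e₆, e₈}
⟦actor⟧ = {e₀, e₁, e₂, e₃, e₅, e₆}
… ∩ ⟦under e₇⟧ = {e₀, e₁, e₂, e₃, e₅, e₆} ∩ {e₀, e₁, e₄, e₅, e₇, e₈} = {e₀, e₁, e₅}
… ∩ ⟦that avoided e₃⟧ = {e₀, e₁, e₅} ∩ {e₀, e₂, e₃, e₅, e₆, e₈} = {e₀, e₅}
So ⟦actor under e₇ that avoided e₃⟧ = {e₀, e₅}.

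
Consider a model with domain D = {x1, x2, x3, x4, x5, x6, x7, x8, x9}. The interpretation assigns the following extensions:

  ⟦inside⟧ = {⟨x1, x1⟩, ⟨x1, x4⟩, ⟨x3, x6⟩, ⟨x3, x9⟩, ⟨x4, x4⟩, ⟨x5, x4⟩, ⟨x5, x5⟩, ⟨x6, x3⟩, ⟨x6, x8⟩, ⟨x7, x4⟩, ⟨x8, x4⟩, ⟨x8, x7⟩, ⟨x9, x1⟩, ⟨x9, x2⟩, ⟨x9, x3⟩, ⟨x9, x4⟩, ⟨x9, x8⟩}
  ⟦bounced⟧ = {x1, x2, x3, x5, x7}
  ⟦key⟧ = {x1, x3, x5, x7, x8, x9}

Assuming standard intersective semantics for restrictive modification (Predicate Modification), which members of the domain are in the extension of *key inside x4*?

{x1, x5, x7, x8, x9}

⟦inside x4⟧ = {x : ⟨x, x4⟩ ∈ ⟦inside⟧} = {x1, x4, x5, x7, x8, x9}
⟦key⟧ = {x1, x3, x5, x7, x8, x9}
… ∩ ⟦inside x4⟧ = {x1, x3, x5, x7, x8, x9} ∩ {x1, x4, x5, x7, x8, x9} = {x1, x5, x7, x8, x9}
So ⟦key inside x4⟧ = {x1, x5, x7, x8, x9}.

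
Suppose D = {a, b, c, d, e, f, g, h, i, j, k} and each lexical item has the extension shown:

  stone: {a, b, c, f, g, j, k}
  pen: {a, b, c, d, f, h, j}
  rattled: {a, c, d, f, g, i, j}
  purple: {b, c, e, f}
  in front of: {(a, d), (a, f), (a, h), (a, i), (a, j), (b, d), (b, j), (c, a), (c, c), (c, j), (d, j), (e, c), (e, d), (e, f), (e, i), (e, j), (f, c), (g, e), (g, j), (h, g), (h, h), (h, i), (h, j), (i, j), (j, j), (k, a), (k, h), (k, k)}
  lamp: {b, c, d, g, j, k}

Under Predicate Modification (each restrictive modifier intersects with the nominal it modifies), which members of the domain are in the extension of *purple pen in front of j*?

{b, c}

⟦in front of j⟧ = {x : ⟨x, j⟩ ∈ ⟦in front of⟧} = {a, b, c, d, e, g, h, i, j}
⟦pen⟧ = {a, b, c, d, f, h, j}
… ∩ ⟦in front of j⟧ = {a, b, c, d, f, h, j} ∩ {a, b, c, d, e, g, h, i, j} = {a, b, c, d, h, j}
… ∩ ⟦purple⟧ = {a, b, c, d, h, j} ∩ {b, c, e, f} = {b, c}
So ⟦purple pen in front of j⟧ = {b, c}.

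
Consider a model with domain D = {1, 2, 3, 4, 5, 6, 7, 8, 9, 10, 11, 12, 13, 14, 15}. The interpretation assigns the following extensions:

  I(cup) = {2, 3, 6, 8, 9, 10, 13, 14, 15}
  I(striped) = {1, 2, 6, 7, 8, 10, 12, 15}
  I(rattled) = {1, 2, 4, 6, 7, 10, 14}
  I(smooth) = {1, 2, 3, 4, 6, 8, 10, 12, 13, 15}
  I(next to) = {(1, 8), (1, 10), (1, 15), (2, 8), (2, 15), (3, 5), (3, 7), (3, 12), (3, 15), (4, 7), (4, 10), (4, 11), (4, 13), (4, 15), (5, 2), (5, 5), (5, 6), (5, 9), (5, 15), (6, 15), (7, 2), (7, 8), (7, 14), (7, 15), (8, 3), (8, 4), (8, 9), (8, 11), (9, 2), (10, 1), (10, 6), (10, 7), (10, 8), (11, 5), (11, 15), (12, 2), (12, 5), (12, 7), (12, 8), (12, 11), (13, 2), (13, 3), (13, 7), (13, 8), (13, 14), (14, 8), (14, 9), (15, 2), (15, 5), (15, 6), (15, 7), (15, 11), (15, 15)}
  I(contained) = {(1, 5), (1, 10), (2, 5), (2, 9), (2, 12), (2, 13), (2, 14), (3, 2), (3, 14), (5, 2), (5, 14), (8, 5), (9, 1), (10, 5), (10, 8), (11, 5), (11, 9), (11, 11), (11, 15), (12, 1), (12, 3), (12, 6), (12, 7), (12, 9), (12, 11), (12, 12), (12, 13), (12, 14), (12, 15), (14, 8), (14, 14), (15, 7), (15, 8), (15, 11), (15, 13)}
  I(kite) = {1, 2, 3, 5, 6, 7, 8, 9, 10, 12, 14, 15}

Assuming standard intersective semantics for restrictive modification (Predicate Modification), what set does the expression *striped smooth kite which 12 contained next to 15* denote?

⟦which 12 contained⟧ = {x : ⟨12, x⟩ ∈ ⟦contained⟧} = {1, 3, 6, 7, 9, 11, 12, 13, 14, 15}
⟦next to 15⟧ = {x : ⟨x, 15⟩ ∈ ⟦next to⟧} = {1, 2, 3, 4, 5, 6, 7, 11, 15}
⟦kite⟧ = {1, 2, 3, 5, 6, 7, 8, 9, 10, 12, 14, 15}
… ∩ ⟦which 12 contained⟧ = {1, 2, 3, 5, 6, 7, 8, 9, 10, 12, 14, 15} ∩ {1, 3, 6, 7, 9, 11, 12, 13, 14, 15} = {1, 3, 6, 7, 9, 12, 14, 15}
… ∩ ⟦next to 15⟧ = {1, 3, 6, 7, 9, 12, 14, 15} ∩ {1, 2, 3, 4, 5, 6, 7, 11, 15} = {1, 3, 6, 7, 15}
… ∩ ⟦striped⟧ = {1, 3, 6, 7, 15} ∩ {1, 2, 6, 7, 8, 10, 12, 15} = {1, 6, 7, 15}
… ∩ ⟦smooth⟧ = {1, 6, 7, 15} ∩ {1, 2, 3, 4, 6, 8, 10, 12, 13, 15} = {1, 6, 15}
So ⟦striped smooth kite which 12 contained next to 15⟧ = {1, 6, 15}.

{1, 6, 15}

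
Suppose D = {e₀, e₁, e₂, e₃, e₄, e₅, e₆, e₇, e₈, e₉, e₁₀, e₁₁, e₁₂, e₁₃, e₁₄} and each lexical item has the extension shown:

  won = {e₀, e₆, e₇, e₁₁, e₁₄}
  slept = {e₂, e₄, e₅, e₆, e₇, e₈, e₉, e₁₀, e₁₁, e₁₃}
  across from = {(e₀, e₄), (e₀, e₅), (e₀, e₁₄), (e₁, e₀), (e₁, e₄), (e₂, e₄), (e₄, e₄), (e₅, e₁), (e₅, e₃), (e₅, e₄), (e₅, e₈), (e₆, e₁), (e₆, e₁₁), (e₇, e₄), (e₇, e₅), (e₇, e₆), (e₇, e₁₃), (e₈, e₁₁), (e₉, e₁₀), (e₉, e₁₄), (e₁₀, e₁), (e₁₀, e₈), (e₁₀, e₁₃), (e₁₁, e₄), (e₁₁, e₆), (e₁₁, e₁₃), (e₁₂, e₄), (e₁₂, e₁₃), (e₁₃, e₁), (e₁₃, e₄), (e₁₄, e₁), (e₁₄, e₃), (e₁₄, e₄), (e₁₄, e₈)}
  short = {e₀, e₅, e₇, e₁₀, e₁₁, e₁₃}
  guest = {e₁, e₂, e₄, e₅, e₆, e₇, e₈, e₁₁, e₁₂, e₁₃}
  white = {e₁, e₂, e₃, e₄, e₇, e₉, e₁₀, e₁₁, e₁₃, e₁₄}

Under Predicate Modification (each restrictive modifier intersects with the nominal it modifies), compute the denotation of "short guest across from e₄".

{e₅, e₇, e₁₁, e₁₃}

⟦across from e₄⟧ = {x : ⟨x, e₄⟩ ∈ ⟦across from⟧} = {e₀, e₁, e₂, e₄, e₅, e₇, e₁₁, e₁₂, e₁₃, e₁₄}
⟦guest⟧ = {e₁, e₂, e₄, e₅, e₆, e₇, e₈, e₁₁, e₁₂, e₁₃}
… ∩ ⟦across from e₄⟧ = {e₁, e₂, e₄, e₅, e₆, e₇, e₈, e₁₁, e₁₂, e₁₃} ∩ {e₀, e₁, e₂, e₄, e₅, e₇, e₁₁, e₁₂, e₁₃, e₁₄} = {e₁, e₂, e₄, e₅, e₇, e₁₁, e₁₂, e₁₃}
… ∩ ⟦short⟧ = {e₁, e₂, e₄, e₅, e₇, e₁₁, e₁₂, e₁₃} ∩ {e₀, e₅, e₇, e₁₀, e₁₁, e₁₃} = {e₅, e₇, e₁₁, e₁₃}
So ⟦short guest across from e₄⟧ = {e₅, e₇, e₁₁, e₁₃}.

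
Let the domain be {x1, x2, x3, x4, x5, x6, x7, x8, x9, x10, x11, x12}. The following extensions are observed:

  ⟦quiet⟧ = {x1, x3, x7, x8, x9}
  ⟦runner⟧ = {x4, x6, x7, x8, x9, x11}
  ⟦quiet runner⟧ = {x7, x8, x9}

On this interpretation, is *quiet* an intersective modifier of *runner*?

⟦quiet⟧ ∩ ⟦runner⟧ = {x1, x3, x7, x8, x9} ∩ {x4, x6, x7, x8, x9, x11} = {x7, x8, x9}
Observed ⟦quiet runner⟧ = {x7, x8, x9}.
These coincide, so the modifier is intersective here.

yes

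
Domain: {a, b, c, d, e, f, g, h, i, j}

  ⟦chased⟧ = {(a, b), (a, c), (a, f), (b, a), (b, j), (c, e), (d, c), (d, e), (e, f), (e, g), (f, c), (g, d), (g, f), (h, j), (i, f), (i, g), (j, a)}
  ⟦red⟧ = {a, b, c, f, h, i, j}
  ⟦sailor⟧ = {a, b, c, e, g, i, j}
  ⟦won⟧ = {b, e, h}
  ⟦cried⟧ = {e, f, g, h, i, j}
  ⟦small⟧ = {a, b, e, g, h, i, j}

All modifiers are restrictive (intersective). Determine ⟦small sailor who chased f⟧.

{a, e, g, i}

⟦who chased f⟧ = {x : ⟨x, f⟩ ∈ ⟦chased⟧} = {a, e, g, i}
⟦sailor⟧ = {a, b, c, e, g, i, j}
… ∩ ⟦who chased f⟧ = {a, b, c, e, g, i, j} ∩ {a, e, g, i} = {a, e, g, i}
… ∩ ⟦small⟧ = {a, e, g, i} ∩ {a, b, e, g, h, i, j} = {a, e, g, i}
So ⟦small sailor who chased f⟧ = {a, e, g, i}.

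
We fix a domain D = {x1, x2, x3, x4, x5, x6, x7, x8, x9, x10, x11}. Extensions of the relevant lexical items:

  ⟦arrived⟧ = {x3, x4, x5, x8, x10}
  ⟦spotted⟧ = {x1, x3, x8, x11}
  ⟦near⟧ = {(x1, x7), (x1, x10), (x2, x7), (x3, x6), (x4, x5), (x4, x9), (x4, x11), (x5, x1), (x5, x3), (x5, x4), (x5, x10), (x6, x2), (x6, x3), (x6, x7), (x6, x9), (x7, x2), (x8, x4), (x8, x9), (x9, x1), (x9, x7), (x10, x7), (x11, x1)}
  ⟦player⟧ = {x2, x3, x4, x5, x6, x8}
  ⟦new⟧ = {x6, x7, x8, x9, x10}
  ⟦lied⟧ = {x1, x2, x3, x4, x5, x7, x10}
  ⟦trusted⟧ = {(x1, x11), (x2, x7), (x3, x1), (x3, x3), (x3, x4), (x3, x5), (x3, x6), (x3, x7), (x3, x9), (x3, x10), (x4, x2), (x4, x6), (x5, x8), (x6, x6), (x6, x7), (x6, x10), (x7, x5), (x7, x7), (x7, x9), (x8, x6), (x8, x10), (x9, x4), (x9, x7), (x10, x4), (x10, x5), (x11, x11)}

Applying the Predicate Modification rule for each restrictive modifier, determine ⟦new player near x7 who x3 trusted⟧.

⟦near x7⟧ = {x : ⟨x, x7⟩ ∈ ⟦near⟧} = {x1, x2, x6, x9, x10}
⟦who x3 trusted⟧ = {x : ⟨x3, x⟩ ∈ ⟦trusted⟧} = {x1, x3, x4, x5, x6, x7, x9, x10}
⟦player⟧ = {x2, x3, x4, x5, x6, x8}
… ∩ ⟦near x7⟧ = {x2, x3, x4, x5, x6, x8} ∩ {x1, x2, x6, x9, x10} = {x2, x6}
… ∩ ⟦who x3 trusted⟧ = {x2, x6} ∩ {x1, x3, x4, x5, x6, x7, x9, x10} = {x6}
… ∩ ⟦new⟧ = {x6} ∩ {x6, x7, x8, x9, x10} = {x6}
So ⟦new player near x7 who x3 trusted⟧ = {x6}.

{x6}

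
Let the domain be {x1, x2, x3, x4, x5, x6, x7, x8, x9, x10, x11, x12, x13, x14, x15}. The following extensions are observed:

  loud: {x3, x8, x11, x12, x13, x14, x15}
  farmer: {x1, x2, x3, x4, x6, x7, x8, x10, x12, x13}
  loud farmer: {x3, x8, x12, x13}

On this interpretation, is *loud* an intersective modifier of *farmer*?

yes

⟦loud⟧ ∩ ⟦farmer⟧ = {x3, x8, x11, x12, x13, x14, x15} ∩ {x1, x2, x3, x4, x6, x7, x8, x10, x12, x13} = {x3, x8, x12, x13}
Observed ⟦loud farmer⟧ = {x3, x8, x12, x13}.
These coincide, so the modifier is intersective here.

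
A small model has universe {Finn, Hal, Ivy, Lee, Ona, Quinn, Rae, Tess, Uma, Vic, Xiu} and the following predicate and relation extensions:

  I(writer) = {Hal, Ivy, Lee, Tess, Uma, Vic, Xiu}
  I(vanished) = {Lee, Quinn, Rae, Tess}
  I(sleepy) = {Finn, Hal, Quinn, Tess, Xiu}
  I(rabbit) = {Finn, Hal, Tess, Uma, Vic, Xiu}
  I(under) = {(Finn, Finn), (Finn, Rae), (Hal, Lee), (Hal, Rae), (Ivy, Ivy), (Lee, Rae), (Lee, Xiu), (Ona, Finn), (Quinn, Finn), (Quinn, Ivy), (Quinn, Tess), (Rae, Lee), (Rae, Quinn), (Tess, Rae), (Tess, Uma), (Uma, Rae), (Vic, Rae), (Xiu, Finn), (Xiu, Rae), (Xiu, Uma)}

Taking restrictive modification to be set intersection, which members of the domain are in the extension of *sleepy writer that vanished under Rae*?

⟦that vanished⟧ = ⟦vanished⟧ = {Lee, Quinn, Rae, Tess}
⟦under Rae⟧ = {x : ⟨x, Rae⟩ ∈ ⟦under⟧} = {Finn, Hal, Lee, Tess, Uma, Vic, Xiu}
⟦writer⟧ = {Hal, Ivy, Lee, Tess, Uma, Vic, Xiu}
… ∩ ⟦that vanished⟧ = {Hal, Ivy, Lee, Tess, Uma, Vic, Xiu} ∩ {Lee, Quinn, Rae, Tess} = {Lee, Tess}
… ∩ ⟦under Rae⟧ = {Lee, Tess} ∩ {Finn, Hal, Lee, Tess, Uma, Vic, Xiu} = {Lee, Tess}
… ∩ ⟦sleepy⟧ = {Lee, Tess} ∩ {Finn, Hal, Quinn, Tess, Xiu} = {Tess}
So ⟦sleepy writer that vanished under Rae⟧ = {Tess}.

{Tess}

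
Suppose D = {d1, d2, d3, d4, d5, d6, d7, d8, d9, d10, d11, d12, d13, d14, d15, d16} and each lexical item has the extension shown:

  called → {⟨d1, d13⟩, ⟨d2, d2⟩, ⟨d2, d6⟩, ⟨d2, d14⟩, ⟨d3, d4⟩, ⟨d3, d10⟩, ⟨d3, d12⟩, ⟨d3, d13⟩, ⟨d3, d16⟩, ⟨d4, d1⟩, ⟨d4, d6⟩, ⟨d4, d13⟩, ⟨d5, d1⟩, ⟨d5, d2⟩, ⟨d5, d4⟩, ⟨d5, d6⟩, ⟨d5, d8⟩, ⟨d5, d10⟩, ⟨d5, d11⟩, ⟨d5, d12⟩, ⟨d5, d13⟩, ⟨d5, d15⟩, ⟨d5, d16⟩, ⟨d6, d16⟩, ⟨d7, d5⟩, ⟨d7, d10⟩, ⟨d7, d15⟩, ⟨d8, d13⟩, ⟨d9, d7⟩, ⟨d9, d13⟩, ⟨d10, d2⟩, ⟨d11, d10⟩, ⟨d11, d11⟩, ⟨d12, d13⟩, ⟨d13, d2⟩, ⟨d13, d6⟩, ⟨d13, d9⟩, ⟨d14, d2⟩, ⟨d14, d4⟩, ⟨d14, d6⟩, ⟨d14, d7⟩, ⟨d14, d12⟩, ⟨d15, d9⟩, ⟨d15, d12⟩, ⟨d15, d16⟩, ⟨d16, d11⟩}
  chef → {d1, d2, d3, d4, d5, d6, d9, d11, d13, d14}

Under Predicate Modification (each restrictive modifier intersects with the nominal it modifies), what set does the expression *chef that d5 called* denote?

⟦that d5 called⟧ = {x : ⟨d5, x⟩ ∈ ⟦called⟧} = {d1, d2, d4, d6, d8, d10, d11, d12, d13, d15, d16}
⟦chef⟧ = {d1, d2, d3, d4, d5, d6, d9, d11, d13, d14}
… ∩ ⟦that d5 called⟧ = {d1, d2, d3, d4, d5, d6, d9, d11, d13, d14} ∩ {d1, d2, d4, d6, d8, d10, d11, d12, d13, d15, d16} = {d1, d2, d4, d6, d11, d13}
So ⟦chef that d5 called⟧ = {d1, d2, d4, d6, d11, d13}.

{d1, d2, d4, d6, d11, d13}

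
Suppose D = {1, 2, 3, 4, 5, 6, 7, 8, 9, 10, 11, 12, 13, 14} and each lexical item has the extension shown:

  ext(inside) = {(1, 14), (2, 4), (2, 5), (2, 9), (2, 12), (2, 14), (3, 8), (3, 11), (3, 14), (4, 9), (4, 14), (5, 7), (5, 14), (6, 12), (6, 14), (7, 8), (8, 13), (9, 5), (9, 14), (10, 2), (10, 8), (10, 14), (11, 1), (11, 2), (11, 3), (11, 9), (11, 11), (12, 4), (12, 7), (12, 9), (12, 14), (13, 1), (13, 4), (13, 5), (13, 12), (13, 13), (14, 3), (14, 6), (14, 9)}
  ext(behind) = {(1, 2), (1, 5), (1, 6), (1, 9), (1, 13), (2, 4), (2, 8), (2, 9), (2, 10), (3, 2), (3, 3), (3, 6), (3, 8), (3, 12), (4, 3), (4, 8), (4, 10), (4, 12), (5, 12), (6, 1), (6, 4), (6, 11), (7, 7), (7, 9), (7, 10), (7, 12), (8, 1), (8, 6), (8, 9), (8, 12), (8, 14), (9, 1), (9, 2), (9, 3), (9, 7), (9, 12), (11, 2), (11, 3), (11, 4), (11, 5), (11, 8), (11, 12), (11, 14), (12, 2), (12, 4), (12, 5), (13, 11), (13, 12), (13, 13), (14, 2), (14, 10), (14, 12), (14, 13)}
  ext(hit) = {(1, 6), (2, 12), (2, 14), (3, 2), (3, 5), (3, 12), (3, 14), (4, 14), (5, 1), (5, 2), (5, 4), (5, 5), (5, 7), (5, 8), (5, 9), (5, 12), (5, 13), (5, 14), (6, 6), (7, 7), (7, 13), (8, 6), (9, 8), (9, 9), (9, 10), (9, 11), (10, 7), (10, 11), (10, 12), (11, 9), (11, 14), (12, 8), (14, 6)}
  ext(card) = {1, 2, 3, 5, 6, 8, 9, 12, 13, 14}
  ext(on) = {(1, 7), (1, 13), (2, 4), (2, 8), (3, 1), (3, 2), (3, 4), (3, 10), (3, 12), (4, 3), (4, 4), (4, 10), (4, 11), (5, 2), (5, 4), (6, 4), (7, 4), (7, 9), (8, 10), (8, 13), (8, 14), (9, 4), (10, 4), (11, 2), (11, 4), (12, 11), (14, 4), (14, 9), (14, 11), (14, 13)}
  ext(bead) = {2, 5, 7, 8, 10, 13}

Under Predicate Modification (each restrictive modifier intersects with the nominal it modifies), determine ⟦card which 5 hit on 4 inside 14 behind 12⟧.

{5, 9}

⟦which 5 hit⟧ = {x : ⟨5, x⟩ ∈ ⟦hit⟧} = {1, 2, 4, 5, 7, 8, 9, 12, 13, 14}
⟦on 4⟧ = {x : ⟨x, 4⟩ ∈ ⟦on⟧} = {2, 3, 4, 5, 6, 7, 9, 10, 11, 14}
⟦inside 14⟧ = {x : ⟨x, 14⟩ ∈ ⟦inside⟧} = {1, 2, 3, 4, 5, 6, 9, 10, 12}
⟦behind 12⟧ = {x : ⟨x, 12⟩ ∈ ⟦behind⟧} = {3, 4, 5, 7, 8, 9, 11, 13, 14}
⟦card⟧ = {1, 2, 3, 5, 6, 8, 9, 12, 13, 14}
… ∩ ⟦which 5 hit⟧ = {1, 2, 3, 5, 6, 8, 9, 12, 13, 14} ∩ {1, 2, 4, 5, 7, 8, 9, 12, 13, 14} = {1, 2, 5, 8, 9, 12, 13, 14}
… ∩ ⟦on 4⟧ = {1, 2, 5, 8, 9, 12, 13, 14} ∩ {2, 3, 4, 5, 6, 7, 9, 10, 11, 14} = {2, 5, 9, 14}
… ∩ ⟦inside 14⟧ = {2, 5, 9, 14} ∩ {1, 2, 3, 4, 5, 6, 9, 10, 12} = {2, 5, 9}
… ∩ ⟦behind 12⟧ = {2, 5, 9} ∩ {3, 4, 5, 7, 8, 9, 11, 13, 14} = {5, 9}
So ⟦card which 5 hit on 4 inside 14 behind 12⟧ = {5, 9}.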